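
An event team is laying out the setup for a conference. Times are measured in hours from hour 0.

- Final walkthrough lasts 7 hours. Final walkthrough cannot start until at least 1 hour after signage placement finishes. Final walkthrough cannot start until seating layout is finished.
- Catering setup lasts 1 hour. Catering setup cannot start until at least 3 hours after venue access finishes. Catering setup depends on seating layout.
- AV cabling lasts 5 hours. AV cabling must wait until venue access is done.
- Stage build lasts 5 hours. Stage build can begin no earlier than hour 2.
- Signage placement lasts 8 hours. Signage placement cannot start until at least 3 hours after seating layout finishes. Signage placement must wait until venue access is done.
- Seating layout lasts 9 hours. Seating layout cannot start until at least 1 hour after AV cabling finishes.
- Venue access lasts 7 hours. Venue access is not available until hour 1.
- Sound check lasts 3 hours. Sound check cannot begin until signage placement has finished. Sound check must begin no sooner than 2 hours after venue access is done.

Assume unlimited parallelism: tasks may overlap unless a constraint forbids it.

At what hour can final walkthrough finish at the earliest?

42

Venue access waits on its own release at hour 1, so it starts at hour 1 and finishes at 1 + 7 = hour 8.
AV cabling waits on venue access (finishes hour 8), so it starts at hour 8 and finishes at 8 + 5 = hour 13.
Seating layout cannot begin until AV cabling (finishes hour 13, plus 1-hour gap → hour 14). It runs from hour 14 to 14 + 9 = hour 23.
Signage placement has to wait for seating layout (finishes hour 23, plus 3-hour gap → hour 26); venue access (finishes hour 8). The latest of these is hour 26, so signage placement runs hour 26 to 26 + 8 = hour 34.
Final walkthrough has to wait for signage placement (finishes hour 34, plus 1-hour gap → hour 35); seating layout (finishes hour 23). The latest of these is hour 35, so final walkthrough runs hour 35 to 35 + 7 = hour 42.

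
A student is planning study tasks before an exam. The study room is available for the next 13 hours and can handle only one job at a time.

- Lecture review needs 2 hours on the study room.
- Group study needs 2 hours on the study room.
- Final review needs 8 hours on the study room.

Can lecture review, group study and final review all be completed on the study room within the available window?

Running back to back, the jobs need 2 + 2 + 8 = 12 hours on the study room.
Since 12 ≤ 13, they fit within the window.

Yes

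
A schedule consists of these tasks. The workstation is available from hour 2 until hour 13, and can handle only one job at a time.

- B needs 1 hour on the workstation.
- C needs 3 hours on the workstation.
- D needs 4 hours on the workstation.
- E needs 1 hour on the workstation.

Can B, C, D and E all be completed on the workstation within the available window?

Yes

The workstation window is 13 − 2 = 11 hours.
Running back to back, the jobs need 1 + 3 + 4 + 1 = 9 hours on the workstation.
Since 9 ≤ 11, they fit within the window.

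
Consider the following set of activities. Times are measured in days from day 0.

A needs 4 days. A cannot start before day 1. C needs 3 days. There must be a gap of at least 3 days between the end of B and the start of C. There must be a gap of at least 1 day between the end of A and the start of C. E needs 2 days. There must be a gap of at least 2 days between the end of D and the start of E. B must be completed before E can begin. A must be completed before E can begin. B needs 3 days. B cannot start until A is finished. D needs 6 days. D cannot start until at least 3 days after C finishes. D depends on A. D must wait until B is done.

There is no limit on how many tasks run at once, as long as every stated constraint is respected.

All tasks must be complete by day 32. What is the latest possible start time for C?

16

E must finish by day 32; it takes 2 days, so it must start by 32 − 2 = day 30.
D must finish before E (must start by day 30, minus 2-day gap → day 28). With a 6-day duration, D must start by 28 − 6 = day 22.
Since D (must start by day 22, minus 3-day gap → day 19) depends on it, C must finish by day 19. Backing off its 3-day duration gives a latest start of day 16.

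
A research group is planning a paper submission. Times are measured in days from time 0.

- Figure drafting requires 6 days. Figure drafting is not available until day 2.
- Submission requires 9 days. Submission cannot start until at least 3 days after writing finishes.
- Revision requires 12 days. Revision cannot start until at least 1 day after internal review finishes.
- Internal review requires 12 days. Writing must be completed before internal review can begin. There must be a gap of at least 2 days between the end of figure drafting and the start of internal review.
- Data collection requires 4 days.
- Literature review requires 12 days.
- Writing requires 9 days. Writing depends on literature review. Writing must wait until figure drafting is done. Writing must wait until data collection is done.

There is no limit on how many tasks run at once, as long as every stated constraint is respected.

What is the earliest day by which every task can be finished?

Figure drafting waits on its own release at day 2, so it starts at day 2 and finishes at 2 + 6 = day 8.
Data collection has no prerequisites, so it starts at day 0 and finishes at day 4.
Literature review has no prerequisites, so it starts at day 0 and finishes at day 12.
Writing cannot start until literature review (finishes day 12); figure drafting (finishes day 8); data collection (finishes day 4). The controlling bound is day 12, so writing finishes at 12 + 9 = day 21.
Submission waits on writing (finishes day 21, plus 3-day gap → day 24), so it starts at day 24 and finishes at 24 + 9 = day 33.
Internal review has to wait for writing (finishes day 21); figure drafting (finishes day 8, plus 2-day gap → day 10). The latest of these is day 21, so internal review runs day 21 to 21 + 12 = day 33.
After internal review (finishes day 33, plus 1-day gap → day 34), revision can start at day 34 and finishes at day 46.
All tasks are finished once the last one completes. Finish times: Literature review at 12, Data collection at 4, Figure drafting at 8, Writing at 21, Internal review at 33, Revision at 46, Submission at 33. The latest is day 46.

46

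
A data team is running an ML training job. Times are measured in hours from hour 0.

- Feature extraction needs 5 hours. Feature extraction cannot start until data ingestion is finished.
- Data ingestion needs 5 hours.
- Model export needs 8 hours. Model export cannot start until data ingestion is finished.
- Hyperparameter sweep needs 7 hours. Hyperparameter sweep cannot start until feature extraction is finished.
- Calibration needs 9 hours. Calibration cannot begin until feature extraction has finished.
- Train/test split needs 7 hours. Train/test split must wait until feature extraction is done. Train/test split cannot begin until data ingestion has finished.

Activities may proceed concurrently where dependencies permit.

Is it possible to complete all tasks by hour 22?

Data ingestion can start immediately at hour 0; it finishes at hour 5.
After data ingestion (finishes hour 5), model export can start at hour 5 and finishes at hour 13.
After data ingestion (finishes hour 5), feature extraction can start at hour 5 and finishes at hour 10.
After feature extraction (finishes hour 10), calibration can start at hour 10 and finishes at hour 19.
Hyperparameter sweep cannot begin until feature extraction (finishes hour 10). It runs from hour 10 to 10 + 7 = hour 17.
For train/test split: feature extraction (finishes hour 10); data ingestion (finishes hour 5). Taking the maximum gives a start of hour 10, and it finishes at 10 + 7 = hour 17.
Every task is finished by hour 19, which is no later than the deadline of 22, so the schedule is feasible.

Yes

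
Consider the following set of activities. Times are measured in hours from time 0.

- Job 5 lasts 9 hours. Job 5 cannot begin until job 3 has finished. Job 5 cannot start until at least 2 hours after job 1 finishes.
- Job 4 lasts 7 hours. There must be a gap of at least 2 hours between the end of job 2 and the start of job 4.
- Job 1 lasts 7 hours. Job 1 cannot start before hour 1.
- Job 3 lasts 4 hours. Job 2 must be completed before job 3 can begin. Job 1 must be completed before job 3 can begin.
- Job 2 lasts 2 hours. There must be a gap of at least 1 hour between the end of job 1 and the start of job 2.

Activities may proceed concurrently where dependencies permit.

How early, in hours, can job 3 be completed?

Job 1 waits on its own release at hour 1, so it starts at hour 1 and finishes at 1 + 7 = hour 8.
After job 1 (finishes hour 8, plus 1-hour gap → hour 9), job 2 can start at hour 9 and finishes at hour 11.
Job 3 has to wait for job 2 (finishes hour 11); job 1 (finishes hour 8). The latest of these is hour 11, so job 3 runs hour 11 to 11 + 4 = hour 15.

15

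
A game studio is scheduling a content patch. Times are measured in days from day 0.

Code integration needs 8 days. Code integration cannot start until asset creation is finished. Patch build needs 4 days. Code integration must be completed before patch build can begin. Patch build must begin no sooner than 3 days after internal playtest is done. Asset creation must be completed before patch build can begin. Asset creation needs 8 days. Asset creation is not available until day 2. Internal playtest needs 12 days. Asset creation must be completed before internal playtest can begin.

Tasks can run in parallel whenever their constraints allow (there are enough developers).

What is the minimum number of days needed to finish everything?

After its own release at day 2, asset creation can start at day 2 and finishes at day 10.
After asset creation (finishes day 10), internal playtest can start at day 10 and finishes at day 22.
Code integration cannot begin until asset creation (finishes day 10). It runs from day 10 to 10 + 8 = day 18.
For patch build: code integration (finishes day 18); internal playtest (finishes day 22, plus 3-day gap → day 25); asset creation (finishes day 10). Taking the maximum gives a start of day 25, and it finishes at 25 + 4 = day 29.
All tasks are finished once the last one completes. Finish times: Asset creation at 10, Code integration at 18, Internal playtest at 22, Patch build at 29. The latest is day 29.

29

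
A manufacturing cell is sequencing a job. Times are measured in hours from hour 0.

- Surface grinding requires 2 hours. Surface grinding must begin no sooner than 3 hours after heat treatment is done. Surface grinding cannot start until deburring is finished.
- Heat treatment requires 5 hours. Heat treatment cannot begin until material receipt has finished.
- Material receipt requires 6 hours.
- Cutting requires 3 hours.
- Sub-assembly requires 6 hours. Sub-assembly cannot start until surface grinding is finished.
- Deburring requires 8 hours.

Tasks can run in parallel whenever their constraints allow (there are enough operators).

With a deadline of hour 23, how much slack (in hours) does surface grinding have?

Nothing blocks deburring, so it runs from hour 0 to hour 8.
Nothing blocks material receipt, so it runs from hour 0 to hour 6.
After material receipt (finishes hour 6), heat treatment can start at hour 6 and finishes at hour 11.
Surface grinding has to wait for heat treatment (finishes hour 11, plus 3-hour gap → hour 14); deburring (finishes hour 8). The latest of these is hour 14, so surface grinding runs hour 14 to 14 + 2 = hour 16.

Working backward from the deadline:
Sub-assembly must finish by hour 23; it takes 6 hours, so it must start by 23 − 6 = hour 17.
Since sub-assembly (must start by hour 17) depends on it, surface grinding must finish by hour 17. Backing off its 2-hour duration gives a latest start of hour 15.
So surface grinding can start as early as hour 14 and as late as hour 15, giving 15 − 14 = 1 hour of slack.

1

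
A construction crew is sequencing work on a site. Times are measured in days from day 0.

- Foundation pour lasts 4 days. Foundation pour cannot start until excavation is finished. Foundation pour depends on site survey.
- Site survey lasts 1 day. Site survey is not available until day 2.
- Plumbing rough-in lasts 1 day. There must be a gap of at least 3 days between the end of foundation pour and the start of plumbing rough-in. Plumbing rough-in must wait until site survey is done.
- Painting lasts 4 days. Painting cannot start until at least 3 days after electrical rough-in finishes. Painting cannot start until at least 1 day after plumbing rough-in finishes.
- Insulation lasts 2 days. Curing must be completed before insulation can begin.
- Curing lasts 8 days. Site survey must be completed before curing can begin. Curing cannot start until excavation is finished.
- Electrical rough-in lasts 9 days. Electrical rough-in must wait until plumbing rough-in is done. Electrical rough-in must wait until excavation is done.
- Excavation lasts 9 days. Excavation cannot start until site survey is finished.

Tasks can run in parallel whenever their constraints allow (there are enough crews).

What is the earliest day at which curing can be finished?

Site survey waits on its own release at day 2, so it starts at day 2 and finishes at 2 + 1 = day 3.
Excavation cannot begin until site survey (finishes day 3). It runs from day 3 to 3 + 9 = day 12.
For curing: site survey (finishes day 3); excavation (finishes day 12). Taking the maximum gives a start of day 12, and it finishes at 12 + 8 = day 20.

20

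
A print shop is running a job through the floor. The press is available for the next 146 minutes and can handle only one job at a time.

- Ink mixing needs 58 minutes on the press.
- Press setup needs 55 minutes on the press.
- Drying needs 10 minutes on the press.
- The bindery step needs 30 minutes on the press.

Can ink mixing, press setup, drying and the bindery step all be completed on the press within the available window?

No

Running back to back, the jobs need 58 + 55 + 10 + 30 = 153 minutes on the press.
Since 153 > 146, they cannot all fit.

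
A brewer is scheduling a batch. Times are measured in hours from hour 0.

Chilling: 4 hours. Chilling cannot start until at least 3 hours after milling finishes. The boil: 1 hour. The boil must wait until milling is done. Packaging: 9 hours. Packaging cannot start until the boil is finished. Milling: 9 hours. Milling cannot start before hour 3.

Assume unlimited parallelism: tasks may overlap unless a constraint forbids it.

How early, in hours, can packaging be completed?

Milling cannot begin until its own release at hour 3. It runs from hour 3 to 3 + 9 = hour 12.
The boil cannot begin until milling (finishes hour 12). It runs from hour 12 to 12 + 1 = hour 13.
After the boil (finishes hour 13), packaging can start at hour 13 and finishes at hour 22.

22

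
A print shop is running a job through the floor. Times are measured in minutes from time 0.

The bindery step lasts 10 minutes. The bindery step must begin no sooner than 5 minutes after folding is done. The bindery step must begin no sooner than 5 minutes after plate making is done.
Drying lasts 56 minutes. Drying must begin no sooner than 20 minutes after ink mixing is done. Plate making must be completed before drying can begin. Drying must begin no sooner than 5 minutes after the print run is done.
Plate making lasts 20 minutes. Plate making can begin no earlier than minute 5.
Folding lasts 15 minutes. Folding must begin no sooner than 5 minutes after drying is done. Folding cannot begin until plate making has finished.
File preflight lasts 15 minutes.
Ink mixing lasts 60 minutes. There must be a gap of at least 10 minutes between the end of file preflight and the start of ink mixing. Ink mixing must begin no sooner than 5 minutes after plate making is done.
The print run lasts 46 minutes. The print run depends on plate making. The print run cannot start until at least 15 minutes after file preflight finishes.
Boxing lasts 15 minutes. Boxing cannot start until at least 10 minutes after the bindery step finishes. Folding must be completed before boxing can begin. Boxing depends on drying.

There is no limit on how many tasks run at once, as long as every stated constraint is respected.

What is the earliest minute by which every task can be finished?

226

After its own release at minute 5, plate making can start at minute 5 and finishes at minute 25.
Nothing blocks file preflight, so it runs from minute 0 to minute 15.
For the print run: plate making (finishes minute 25); file preflight (finishes minute 15, plus 15-minute gap → minute 30). Taking the maximum gives a start of minute 30, and it finishes at 30 + 46 = minute 76.
Ink mixing cannot start until file preflight (finishes minute 15, plus 10-minute gap → minute 25); plate making (finishes minute 25, plus 5-minute gap → minute 30). The controlling bound is minute 30, so ink mixing finishes at 30 + 60 = minute 90.
For drying: ink mixing (finishes minute 90, plus 20-minute gap → minute 110); plate making (finishes minute 25); the print run (finishes minute 76, plus 5-minute gap → minute 81). Taking the maximum gives a start of minute 110, and it finishes at 110 + 56 = minute 166.
Folding needs all of drying (finishes minute 166, plus 5-minute gap → minute 171); plate making (finishes minute 25). That puts its earliest start at minute 171; it finishes at 171 + 15 = minute 186.
For the bindery step: folding (finishes minute 186, plus 5-minute gap → minute 191); plate making (finishes minute 25, plus 5-minute gap → minute 30). Taking the maximum gives a start of minute 191, and it finishes at 191 + 10 = minute 201.
Boxing cannot start until the bindery step (finishes minute 201, plus 10-minute gap → minute 211); folding (finishes minute 186); drying (finishes minute 166). The controlling bound is minute 211, so boxing finishes at 211 + 15 = minute 226.
All tasks are finished once the last one completes. Finish times: File preflight at 15, Plate making at 25, Ink mixing at 90, The print run at 76, Drying at 166, Folding at 186, The bindery step at 201, Boxing at 226. The latest is minute 226.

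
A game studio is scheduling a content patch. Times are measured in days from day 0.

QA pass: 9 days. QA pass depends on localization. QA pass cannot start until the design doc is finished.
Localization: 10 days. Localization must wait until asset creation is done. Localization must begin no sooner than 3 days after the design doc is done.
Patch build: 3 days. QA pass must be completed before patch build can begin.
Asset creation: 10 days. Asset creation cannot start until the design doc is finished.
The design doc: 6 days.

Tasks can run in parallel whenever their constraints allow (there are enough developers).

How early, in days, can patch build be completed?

Nothing blocks the design doc, so it runs from day 0 to day 6.
Asset creation waits on the design doc (finishes day 6), so it starts at day 6 and finishes at 6 + 10 = day 16.
Localization has to wait for asset creation (finishes day 16); the design doc (finishes day 6, plus 3-day gap → day 9). The latest of these is day 16, so localization runs day 16 to 16 + 10 = day 26.
QA pass has to wait for localization (finishes day 26); the design doc (finishes day 6). The latest of these is day 26, so QA pass runs day 26 to 26 + 9 = day 35.
After QA pass (finishes day 35), patch build can start at day 35 and finishes at day 38.

38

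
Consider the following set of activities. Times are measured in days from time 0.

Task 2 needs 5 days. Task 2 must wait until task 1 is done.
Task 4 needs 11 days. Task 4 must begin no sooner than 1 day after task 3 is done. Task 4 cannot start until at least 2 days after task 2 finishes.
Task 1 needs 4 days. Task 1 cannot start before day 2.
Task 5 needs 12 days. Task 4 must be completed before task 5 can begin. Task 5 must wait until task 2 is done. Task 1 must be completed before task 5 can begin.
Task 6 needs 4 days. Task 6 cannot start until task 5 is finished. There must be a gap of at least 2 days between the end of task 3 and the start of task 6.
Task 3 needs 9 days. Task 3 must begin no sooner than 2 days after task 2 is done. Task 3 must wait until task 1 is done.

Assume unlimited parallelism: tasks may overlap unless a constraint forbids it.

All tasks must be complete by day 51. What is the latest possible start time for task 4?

Task 6 must finish by day 51; it takes 4 days, so it must start by 51 − 4 = day 47.
Task 5 has to be done before task 6 (must start by day 47). That means finishing by day 47, i.e. starting by 47 − 12 = day 35.
Since task 5 (must start by day 35) depends on it, task 4 must finish by day 35. Backing off its 11-day duration gives a latest start of day 24.

24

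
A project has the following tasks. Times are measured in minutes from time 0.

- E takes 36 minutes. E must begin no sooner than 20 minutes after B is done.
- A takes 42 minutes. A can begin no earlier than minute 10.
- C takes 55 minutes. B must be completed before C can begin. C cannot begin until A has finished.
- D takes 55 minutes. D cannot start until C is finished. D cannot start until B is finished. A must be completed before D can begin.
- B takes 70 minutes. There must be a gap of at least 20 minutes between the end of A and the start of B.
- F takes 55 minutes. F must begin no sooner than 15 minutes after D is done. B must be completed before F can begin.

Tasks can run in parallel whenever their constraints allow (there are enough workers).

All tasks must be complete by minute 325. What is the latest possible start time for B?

75

F has no dependents, so it just needs to finish by minute 325. Starting by 325 − 55 = minute 270 achieves that.
Since F (must start by minute 270, minus 15-minute gap → minute 255) depends on it, D must finish by minute 255. Backing off its 55-minute duration gives a latest start of minute 200.
C must finish before D (must start by minute 200). With a 55-minute duration, C must start by 200 − 55 = minute 145.
E must finish by minute 325; it takes 36 minutes, so it must start by 325 − 36 = minute 289.
B must finish in time for C (must start by minute 145); D (must start by minute 200); E (must start by minute 289, minus 20-minute gap → minute 269); F (must start by minute 270). The tightest is minute 145, so B must start by 145 − 70 = minute 75.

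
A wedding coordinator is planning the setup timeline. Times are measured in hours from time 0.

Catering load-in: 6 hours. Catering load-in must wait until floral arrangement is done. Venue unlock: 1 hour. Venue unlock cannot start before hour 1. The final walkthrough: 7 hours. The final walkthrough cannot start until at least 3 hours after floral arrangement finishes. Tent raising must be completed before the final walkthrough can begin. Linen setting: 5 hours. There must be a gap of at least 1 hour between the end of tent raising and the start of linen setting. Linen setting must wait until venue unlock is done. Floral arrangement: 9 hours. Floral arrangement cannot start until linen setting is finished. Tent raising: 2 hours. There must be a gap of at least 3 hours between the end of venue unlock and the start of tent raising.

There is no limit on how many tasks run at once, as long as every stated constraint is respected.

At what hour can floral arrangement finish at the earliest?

Venue unlock cannot begin until its own release at hour 1. It runs from hour 1 to 1 + 1 = hour 2.
Tent raising cannot begin until venue unlock (finishes hour 2, plus 3-hour gap → hour 5). It runs from hour 5 to 5 + 2 = hour 7.
Linen setting cannot start until tent raising (finishes hour 7, plus 1-hour gap → hour 8); venue unlock (finishes hour 2). The controlling bound is hour 8, so linen setting finishes at 8 + 5 = hour 13.
After linen setting (finishes hour 13), floral arrangement can start at hour 13 and finishes at hour 22.

22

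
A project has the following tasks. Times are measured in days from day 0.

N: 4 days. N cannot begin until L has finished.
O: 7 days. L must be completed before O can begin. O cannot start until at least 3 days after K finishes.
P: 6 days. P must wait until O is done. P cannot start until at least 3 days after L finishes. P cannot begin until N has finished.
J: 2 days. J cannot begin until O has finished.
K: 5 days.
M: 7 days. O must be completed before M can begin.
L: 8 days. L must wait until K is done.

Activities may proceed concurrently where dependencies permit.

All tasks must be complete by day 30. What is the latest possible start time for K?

3

Nothing follows P; the deadline of day 30 is its only limit. It must start by 30 − 6 = day 24.
N feeds into P (must start by day 24); so N must finish by day 24 and therefore start by day 20.
J must finish by day 30; it takes 2 days, so it must start by 30 − 2 = day 28.
M must finish by day 30; it takes 7 days, so it must start by 30 − 7 = day 23.
For O: J (must start by day 28); M (must start by day 23); P (must start by day 24). The most restrictive is day 23; with a 7-day duration, O must start by day 16.
For L: N (must start by day 20); O (must start by day 16); P (must start by day 24, minus 3-day gap → day 21). The most restrictive is day 16; with an 8-day duration, L must start by day 8.
K feeds L (must start by day 8); O (must start by day 16, minus 3-day gap → day 13). Taking the minimum, K must finish by day 8 and start by 8 − 5 = day 3.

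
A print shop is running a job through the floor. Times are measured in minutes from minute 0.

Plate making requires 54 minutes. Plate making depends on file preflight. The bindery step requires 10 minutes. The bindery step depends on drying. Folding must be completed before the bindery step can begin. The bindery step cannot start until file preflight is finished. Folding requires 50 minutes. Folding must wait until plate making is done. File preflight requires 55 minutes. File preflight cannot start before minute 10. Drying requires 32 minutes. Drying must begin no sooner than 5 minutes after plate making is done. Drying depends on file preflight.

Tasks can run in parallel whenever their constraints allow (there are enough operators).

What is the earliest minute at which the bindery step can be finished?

179

File preflight waits on its own release at minute 10, so it starts at minute 10 and finishes at 10 + 55 = minute 65.
After file preflight (finishes minute 65), plate making can start at minute 65 and finishes at minute 119.
Folding waits on plate making (finishes minute 119), so it starts at minute 119 and finishes at 119 + 50 = minute 169.
For drying: plate making (finishes minute 119, plus 5-minute gap → minute 124); file preflight (finishes minute 65). Taking the maximum gives a start of minute 124, and it finishes at 124 + 32 = minute 156.
The bindery step cannot start until drying (finishes minute 156); folding (finishes minute 169); file preflight (finishes minute 65). The controlling bound is minute 169, so the bindery step finishes at 169 + 10 = minute 179.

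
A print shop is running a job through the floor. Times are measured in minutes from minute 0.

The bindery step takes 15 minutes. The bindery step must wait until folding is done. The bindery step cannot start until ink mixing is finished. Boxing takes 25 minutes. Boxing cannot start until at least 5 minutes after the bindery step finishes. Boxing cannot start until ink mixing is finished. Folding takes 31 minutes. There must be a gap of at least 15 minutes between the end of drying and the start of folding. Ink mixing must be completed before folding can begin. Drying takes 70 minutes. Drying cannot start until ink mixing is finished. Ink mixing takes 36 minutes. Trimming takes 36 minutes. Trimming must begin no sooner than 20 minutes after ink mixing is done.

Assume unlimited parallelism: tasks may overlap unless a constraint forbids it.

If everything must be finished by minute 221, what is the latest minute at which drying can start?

60

Nothing follows boxing; the deadline of minute 221 is its only limit. It must start by 221 − 25 = minute 196.
The bindery step feeds into boxing (must start by minute 196, minus 5-minute gap → minute 191); so the bindery step must finish by minute 191 and therefore start by minute 176.
Folding has to be done before the bindery step (must start by minute 176). That means finishing by minute 176, i.e. starting by 176 − 31 = minute 145.
Drying feeds into folding (must start by minute 145, minus 15-minute gap → minute 130); so drying must finish by minute 130 and therefore start by minute 60.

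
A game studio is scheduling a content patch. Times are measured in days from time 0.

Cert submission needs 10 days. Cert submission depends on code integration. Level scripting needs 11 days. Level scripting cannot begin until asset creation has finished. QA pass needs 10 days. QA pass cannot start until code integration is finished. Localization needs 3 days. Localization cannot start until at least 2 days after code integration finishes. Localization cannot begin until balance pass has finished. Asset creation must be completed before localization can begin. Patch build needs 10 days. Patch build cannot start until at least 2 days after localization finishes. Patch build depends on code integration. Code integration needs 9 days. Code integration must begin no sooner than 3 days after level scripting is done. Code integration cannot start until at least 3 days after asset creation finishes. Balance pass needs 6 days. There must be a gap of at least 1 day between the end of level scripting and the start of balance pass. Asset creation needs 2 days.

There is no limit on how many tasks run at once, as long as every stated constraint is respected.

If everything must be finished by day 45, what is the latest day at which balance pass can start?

To finish by day 45, patch build (duration 10) must start no later than day 35.
Localization has to be done before patch build (must start by day 35, minus 2-day gap → day 33). That means finishing by day 33, i.e. starting by 33 − 3 = day 30.
Balance pass feeds into localization (must start by day 30); so balance pass must finish by day 30 and therefore start by day 24.

24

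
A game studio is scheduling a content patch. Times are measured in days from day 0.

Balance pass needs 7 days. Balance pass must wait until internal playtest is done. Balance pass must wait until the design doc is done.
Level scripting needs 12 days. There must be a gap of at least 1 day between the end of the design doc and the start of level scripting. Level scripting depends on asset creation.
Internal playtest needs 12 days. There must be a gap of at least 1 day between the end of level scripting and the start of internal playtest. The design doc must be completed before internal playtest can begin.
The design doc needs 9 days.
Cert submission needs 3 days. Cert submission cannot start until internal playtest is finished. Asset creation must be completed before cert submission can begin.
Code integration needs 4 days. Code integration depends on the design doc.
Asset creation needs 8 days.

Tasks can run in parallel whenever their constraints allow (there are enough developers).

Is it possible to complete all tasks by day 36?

No

Asset creation has no prerequisites, so it starts at day 0 and finishes at day 8.
Nothing blocks the design doc, so it runs from day 0 to day 9.
Code integration cannot begin until the design doc (finishes day 9). It runs from day 9 to 9 + 4 = day 13.
Level scripting cannot start until the design doc (finishes day 9, plus 1-day gap → day 10); asset creation (finishes day 8). The controlling bound is day 10, so level scripting finishes at 10 + 12 = day 22.
Internal playtest cannot start until level scripting (finishes day 22, plus 1-day gap → day 23); the design doc (finishes day 9). The controlling bound is day 23, so internal playtest finishes at 23 + 12 = day 35.
Cert submission cannot start until internal playtest (finishes day 35); asset creation (finishes day 8). The controlling bound is day 35, so cert submission finishes at 35 + 3 = day 38.
Balance pass has to wait for internal playtest (finishes day 35); the design doc (finishes day 9). The latest of these is day 35, so balance pass runs day 35 to 35 + 7 = day 42.
The earliest everything can be done is day 42, which is after the deadline of 36, so it is not possible.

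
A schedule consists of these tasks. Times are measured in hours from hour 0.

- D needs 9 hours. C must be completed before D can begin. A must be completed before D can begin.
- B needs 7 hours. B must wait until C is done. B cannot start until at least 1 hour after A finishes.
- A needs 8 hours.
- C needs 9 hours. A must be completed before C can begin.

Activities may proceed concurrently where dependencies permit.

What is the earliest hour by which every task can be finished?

26

A has no prerequisites, so it starts at hour 0 and finishes at hour 8.
C waits on A (finishes hour 8), so it starts at hour 8 and finishes at 8 + 9 = hour 17.
D cannot start until C (finishes hour 17); A (finishes hour 8). The controlling bound is hour 17, so D finishes at 17 + 9 = hour 26.
B needs all of C (finishes hour 17); A (finishes hour 8, plus 1-hour gap → hour 9). That puts its earliest start at hour 17; it finishes at 17 + 7 = hour 24.
All tasks are finished once the last one completes. Finish times: A at 8, B at 24, C at 17, D at 26. The latest is hour 26.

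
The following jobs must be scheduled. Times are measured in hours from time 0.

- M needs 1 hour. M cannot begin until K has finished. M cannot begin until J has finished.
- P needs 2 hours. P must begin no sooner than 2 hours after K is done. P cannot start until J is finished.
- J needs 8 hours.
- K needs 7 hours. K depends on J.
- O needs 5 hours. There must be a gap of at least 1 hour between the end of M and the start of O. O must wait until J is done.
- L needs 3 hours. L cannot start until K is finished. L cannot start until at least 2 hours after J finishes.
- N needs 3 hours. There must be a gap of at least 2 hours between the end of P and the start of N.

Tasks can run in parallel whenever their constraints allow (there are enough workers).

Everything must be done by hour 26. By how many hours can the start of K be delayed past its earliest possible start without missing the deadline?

2

Nothing blocks J, so it runs from hour 0 to hour 8.
After J (finishes hour 8), K can start at hour 8 and finishes at hour 15.

Working backward from the deadline:
Nothing follows L; the deadline of hour 26 is its only limit. It must start by 26 − 3 = hour 23.
To finish by hour 26, O (duration 5) must start no later than hour 21.
M must finish before O (must start by hour 21, minus 1-hour gap → hour 20). With a 1-hour duration, M must start by 20 − 1 = hour 19.
N has no dependents, so it just needs to finish by hour 26. Starting by 26 − 3 = hour 23 achieves that.
P has to be done before N (must start by hour 23, minus 2-hour gap → hour 21). That means finishing by hour 21, i.e. starting by 21 − 2 = hour 19.
K feeds L (must start by hour 23); M (must start by hour 19); P (must start by hour 19, minus 2-hour gap → hour 17). Taking the minimum, K must finish by hour 17 and start by 17 − 7 = hour 10.
So K can start as early as hour 8 and as late as hour 10, giving 10 − 8 = 2 hours of slack.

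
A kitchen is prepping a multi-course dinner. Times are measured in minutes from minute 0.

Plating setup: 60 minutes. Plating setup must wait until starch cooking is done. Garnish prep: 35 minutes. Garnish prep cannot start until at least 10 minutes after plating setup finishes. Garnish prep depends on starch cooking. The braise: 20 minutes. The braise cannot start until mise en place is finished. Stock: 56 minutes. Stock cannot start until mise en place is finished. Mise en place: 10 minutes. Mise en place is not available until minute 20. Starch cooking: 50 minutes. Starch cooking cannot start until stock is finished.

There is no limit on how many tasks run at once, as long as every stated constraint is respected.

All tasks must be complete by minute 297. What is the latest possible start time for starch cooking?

Nothing follows garnish prep; the deadline of minute 297 is its only limit. It must start by 297 − 35 = minute 262.
Plating setup feeds into garnish prep (must start by minute 262, minus 10-minute gap → minute 252); so plating setup must finish by minute 252 and therefore start by minute 192.
Starch cooking must finish in time for plating setup (must start by minute 192); garnish prep (must start by minute 262). The tightest is minute 192, so starch cooking must start by 192 − 50 = minute 142.

142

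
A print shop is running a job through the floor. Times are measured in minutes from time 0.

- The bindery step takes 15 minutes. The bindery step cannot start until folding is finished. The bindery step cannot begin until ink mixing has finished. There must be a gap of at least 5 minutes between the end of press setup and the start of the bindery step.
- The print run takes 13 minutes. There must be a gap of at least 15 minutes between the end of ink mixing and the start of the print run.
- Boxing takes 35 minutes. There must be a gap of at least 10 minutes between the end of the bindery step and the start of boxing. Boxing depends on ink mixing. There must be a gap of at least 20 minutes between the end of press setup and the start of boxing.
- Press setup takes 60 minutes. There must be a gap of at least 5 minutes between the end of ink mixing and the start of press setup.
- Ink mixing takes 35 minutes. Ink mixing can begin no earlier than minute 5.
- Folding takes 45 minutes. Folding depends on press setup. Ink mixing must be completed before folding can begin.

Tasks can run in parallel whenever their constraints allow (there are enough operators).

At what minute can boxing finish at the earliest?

Ink mixing cannot begin until its own release at minute 5. It runs from minute 5 to 5 + 35 = minute 40.
Press setup waits on ink mixing (finishes minute 40, plus 5-minute gap → minute 45), so it starts at minute 45 and finishes at 45 + 60 = minute 105.
Folding has to wait for press setup (finishes minute 105); ink mixing (finishes minute 40). The latest of these is minute 105, so folding runs minute 105 to 105 + 45 = minute 150.
The bindery step cannot start until folding (finishes minute 150); ink mixing (finishes minute 40); press setup (finishes minute 105, plus 5-minute gap → minute 110). The controlling bound is minute 150, so the bindery step finishes at 150 + 15 = minute 165.
Boxing has to wait for the bindery step (finishes minute 165, plus 10-minute gap → minute 175); ink mixing (finishes minute 40); press setup (finishes minute 105, plus 20-minute gap → minute 125). The latest of these is minute 175, so boxing runs minute 175 to 175 + 35 = minute 210.

210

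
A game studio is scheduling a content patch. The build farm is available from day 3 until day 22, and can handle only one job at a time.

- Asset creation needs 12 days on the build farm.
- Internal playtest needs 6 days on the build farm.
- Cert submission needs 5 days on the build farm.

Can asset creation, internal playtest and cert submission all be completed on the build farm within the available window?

No

The build farm window is 22 − 3 = 19 days.
Running back to back, the jobs need 12 + 6 + 5 = 23 days on the build farm.
Since 23 > 19, they cannot all fit.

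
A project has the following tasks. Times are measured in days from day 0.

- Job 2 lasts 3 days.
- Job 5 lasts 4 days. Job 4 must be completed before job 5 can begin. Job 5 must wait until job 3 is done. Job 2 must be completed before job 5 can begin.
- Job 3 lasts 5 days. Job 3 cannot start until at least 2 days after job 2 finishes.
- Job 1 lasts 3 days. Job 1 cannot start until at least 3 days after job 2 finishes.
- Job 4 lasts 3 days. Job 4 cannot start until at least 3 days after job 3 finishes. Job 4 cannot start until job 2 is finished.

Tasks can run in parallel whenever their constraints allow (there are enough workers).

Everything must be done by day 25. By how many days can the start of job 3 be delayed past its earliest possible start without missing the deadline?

Job 2 can start immediately at day 0; it finishes at day 3.
Job 3 cannot begin until job 2 (finishes day 3, plus 2-day gap → day 5). It runs from day 5 to 5 + 5 = day 10.

Working backward from the deadline:
To finish by day 25, job 5 (duration 4) must start no later than day 21.
Job 4 has to be done before job 5 (must start by day 21). That means finishing by day 21, i.e. starting by 21 − 3 = day 18.
Job 3 feeds job 4 (must start by day 18, minus 3-day gap → day 15); job 5 (must start by day 21). Taking the minimum, job 3 must finish by day 15 and start by 15 − 5 = day 10.
So job 3 can start as early as day 5 and as late as day 10, giving 10 − 5 = 5 days of slack.

5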